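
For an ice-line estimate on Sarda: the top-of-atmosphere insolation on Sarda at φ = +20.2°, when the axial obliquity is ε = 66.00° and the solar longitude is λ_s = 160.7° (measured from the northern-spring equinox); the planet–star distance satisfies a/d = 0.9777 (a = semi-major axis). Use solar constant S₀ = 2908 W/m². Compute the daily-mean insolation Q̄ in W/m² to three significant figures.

Solar declination: sin δ = sin ε · sin λ_s = sin 66.00° × sin 160.7° = 0.30194, so δ = +17.574°.
cos H₀ = −tan(+20.2°) tan(+17.574°) = -0.1165, H₀ = 1.6876 rad.
Bracket: H₀ sin φ sin δ + cos φ cos δ sin H₀ = 1.6876×0.34530×0.30194 + 0.93849×0.95333×0.99319 = 0.175949 + 0.888598 = 1.064547.
Inverse-square distance factor (a/d)² = 0.9777² = 0.955897.
Q̄ = (S₀/π) × 0.955897 × [bracket] = (2908/π) × 0.955897 × 1.064547 = 941.9 W/m².

Q̄ ≈ 942 W/m²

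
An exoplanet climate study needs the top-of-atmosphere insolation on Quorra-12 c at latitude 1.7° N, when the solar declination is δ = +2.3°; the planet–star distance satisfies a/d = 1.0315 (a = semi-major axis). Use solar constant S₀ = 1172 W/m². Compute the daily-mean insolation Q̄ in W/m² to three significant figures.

Q̄ ≈ 397 W/m²

cos H₀ = −tan(+1.7°) tan(+2.300°) = -0.0012, H₀ = 1.5720 rad.
Bracket: H₀ sin φ sin δ + cos φ cos δ sin H₀ = 1.5720×0.02967×0.04013 + 0.99956×0.99919×1.00000 = 0.001872 + 0.998750 = 1.000622.
Inverse-square distance factor (a/d)² = 1.0315² = 1.063992.
Q̄ = (S₀/π) × 1.063992 × [bracket] = (1172/π) × 1.063992 × 1.000622 = 397.2 W/m².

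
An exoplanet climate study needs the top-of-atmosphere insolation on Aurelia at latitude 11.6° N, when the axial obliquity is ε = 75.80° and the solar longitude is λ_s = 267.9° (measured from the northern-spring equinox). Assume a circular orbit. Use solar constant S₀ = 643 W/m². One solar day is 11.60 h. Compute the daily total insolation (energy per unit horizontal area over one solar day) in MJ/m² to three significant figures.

0.174 MJ/m²

Solar declination: sin δ = sin ε · sin λ_s = sin 75.80° × sin 267.9° = -0.96879, so δ = -75.649°.
cos H₀ = −tan(+11.6°) tan(-75.649°) = 0.8023, H₀ = 0.6396 rad.
Bracket: H₀ sin φ sin δ + cos φ cos δ sin H₀ = 0.6396×0.20108×-0.96879 + 0.97958×0.24787×0.59691 = -0.124597 + 0.144935 = 0.020338.
Q̄ = (S₀/π) × [bracket] = (643/π) × 0.020338 = 4.1626 W/m².
Daily total = Q̄ × 11.60 h × 3600 s/h = 4.1626 × 11.60 × 3600 / 10⁶ = 0.1738 MJ/m².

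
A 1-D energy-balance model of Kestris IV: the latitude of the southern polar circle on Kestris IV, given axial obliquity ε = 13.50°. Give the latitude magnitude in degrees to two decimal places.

76.50°

The polar circle is the lowest latitude that experiences at least one full rotation of continuous darkness at the northern-summer solstice; it lies at |φ| = 90° − ε = 90° − 13.50° = 76.50°.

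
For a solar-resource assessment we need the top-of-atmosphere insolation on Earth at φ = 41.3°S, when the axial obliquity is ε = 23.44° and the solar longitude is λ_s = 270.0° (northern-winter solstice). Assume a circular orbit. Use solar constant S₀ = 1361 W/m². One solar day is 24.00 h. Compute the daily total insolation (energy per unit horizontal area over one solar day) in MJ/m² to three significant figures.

43.1 MJ/m²

Solar declination: sin δ = sin ε · sin λ_s = sin 23.44° × sin 270.0° = -0.39779, so δ = -23.440°.
cos H₀ = −tan(-41.3°) tan(-23.440°) = -0.3809, H₀ = 1.9616 rad.
Bracket: H₀ sin φ sin δ + cos φ cos δ sin H₀ = 1.9616×-0.66000×-0.39779 + 0.75126×0.91748×0.92462 = 0.515001 + 0.637309 = 1.152310.
Q̄ = (S₀/π) × [bracket] = (1361/π) × 1.152310 = 499.20 W/m².
Daily total = Q̄ × 24.00 h × 3600 s/h = 499.20 × 24.00 × 3600 / 10⁶ = 43.13 MJ/m².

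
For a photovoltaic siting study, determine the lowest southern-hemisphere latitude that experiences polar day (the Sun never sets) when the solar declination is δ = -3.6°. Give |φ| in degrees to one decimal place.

|φ| = 86.4°

Polar day requires cos H₀ = −tan φ tan δ ≤ −1, i.e. tan φ tan δ ≥ 1.
The boundary is |tan φ| · |tan δ| = 1, so |φ| = 90° − |δ| = 90° − 3.6° = 86.4° in the southern hemisphere.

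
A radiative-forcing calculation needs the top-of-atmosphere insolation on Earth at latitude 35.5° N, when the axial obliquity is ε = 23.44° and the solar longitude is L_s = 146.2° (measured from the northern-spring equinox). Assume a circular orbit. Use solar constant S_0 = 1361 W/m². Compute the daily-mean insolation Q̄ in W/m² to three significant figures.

Solar declination: sin δ = sin ε · sin L_s = sin 23.44° × sin 146.2° = 0.22129, so δ = +12.785°.
cos h₀ = −tan(+35.5°) tan(+12.785°) = -0.1619, h₀ = 1.7334 rad.
Bracket: h₀ sin ϕ sin δ + cos ϕ cos δ sin h₀ = 1.7334×0.58070×0.22129 + 0.81412×0.97521×0.98681 = 0.222747 + 0.783466 = 1.006213.
Q̄ = (S_0/π) × [bracket] = (1361/π) × 1.006213 = 435.9 W/m².

Q̄ ≈ 436 W/m²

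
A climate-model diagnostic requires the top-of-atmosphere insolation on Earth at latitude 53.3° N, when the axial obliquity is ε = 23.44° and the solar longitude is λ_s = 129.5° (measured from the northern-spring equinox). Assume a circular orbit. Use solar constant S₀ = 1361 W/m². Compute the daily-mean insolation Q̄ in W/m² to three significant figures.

Solar declination: sin δ = sin ε · sin λ_s = sin 23.44° × sin 129.5° = 0.30694, so δ = +17.875°.
cos H₀ = −tan(+53.3°) tan(+17.875°) = -0.4327, H₀ = 2.0183 rad.
Bracket: H₀ sin φ sin δ + cos φ cos δ sin H₀ = 2.0183×0.80178×0.30694 + 0.59763×0.95173×0.90155 = 0.496700 + 0.512786 = 1.009486.
Q̄ = (S₀/π) × [bracket] = (1361/π) × 1.009486 = 437.3 W/m².

Q̄ ≈ 437 W/m²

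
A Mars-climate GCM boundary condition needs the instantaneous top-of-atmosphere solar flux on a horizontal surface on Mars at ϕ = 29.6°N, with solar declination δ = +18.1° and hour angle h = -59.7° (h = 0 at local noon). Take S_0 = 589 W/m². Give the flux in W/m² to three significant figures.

336 W/m²

cos θ_z = sin ϕ sin δ + cos ϕ cos δ cos h = 0.153456 + 0.416976 = 0.570432.
Flux = S_0 · cos θ_z = 589 × 0.570432 = 336.0 W/m².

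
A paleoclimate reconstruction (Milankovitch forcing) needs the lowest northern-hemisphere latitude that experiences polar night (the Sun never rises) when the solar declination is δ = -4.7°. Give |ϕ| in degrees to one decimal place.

|ϕ| = 85.3°

Polar night requires cos h₀ = −tan ϕ tan δ ≥ 1, i.e. tan ϕ tan δ ≤ −1.
The boundary is |tan ϕ| · |tan δ| = 1, so |ϕ| = 90° − |δ| = 90° − 4.7° = 85.3° in the northern hemisphere.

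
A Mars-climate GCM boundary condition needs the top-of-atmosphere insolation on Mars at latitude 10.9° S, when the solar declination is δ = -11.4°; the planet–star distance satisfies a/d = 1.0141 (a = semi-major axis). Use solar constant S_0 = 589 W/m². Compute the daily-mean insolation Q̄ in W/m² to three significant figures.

cos h₀ = −tan(-10.9°) tan(-11.400°) = -0.0388, h₀ = 1.6096 rad.
Bracket: h₀ sin ϕ sin δ + cos ϕ cos δ sin h₀ = 1.6096×-0.18910×-0.19766 + 0.98196×0.98027×0.99925 = 0.060163 + 0.961864 = 1.022027.
Inverse-square distance factor (a/d)² = 1.0141² = 1.028399.
Q̄ = (S_0/π) × 1.028399 × [bracket] = (589/π) × 1.028399 × 1.022027 = 197.1 W/m².

Q̄ ≈ 197 W/m²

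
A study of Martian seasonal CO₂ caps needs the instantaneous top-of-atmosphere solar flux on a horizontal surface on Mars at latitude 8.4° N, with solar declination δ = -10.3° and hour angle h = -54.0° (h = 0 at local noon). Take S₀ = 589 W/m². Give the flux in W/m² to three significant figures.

322 W/m²

cos θ_z = sin φ sin δ + cos φ cos δ cos h = -0.026120 + 0.572109 = 0.545989.
Flux = S₀ · cos θ_z = 589 × 0.545989 = 321.6 W/m².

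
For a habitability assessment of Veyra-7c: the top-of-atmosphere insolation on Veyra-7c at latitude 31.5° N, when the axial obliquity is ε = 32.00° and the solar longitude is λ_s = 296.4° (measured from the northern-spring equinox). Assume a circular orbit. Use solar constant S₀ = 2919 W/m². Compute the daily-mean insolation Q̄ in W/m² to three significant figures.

Q̄ ≈ 374 W/m²

Solar declination: sin δ = sin ε · sin λ_s = sin 32.00° × sin 296.4° = -0.47465, so δ = -28.337°.
cos H₀ = −tan(+31.5°) tan(-28.337°) = 0.3305, H₀ = 1.2340 rad.
Bracket: H₀ sin φ sin δ + cos φ cos δ sin H₀ = 1.2340×0.52250×-0.47465 + 0.85264×0.88017×0.94382 = -0.306038 + 0.708307 = 0.402269.
Q̄ = (S₀/π) × [bracket] = (2919/π) × 0.402269 = 373.8 W/m².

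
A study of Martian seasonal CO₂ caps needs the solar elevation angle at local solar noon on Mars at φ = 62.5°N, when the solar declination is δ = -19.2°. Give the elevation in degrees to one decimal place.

At local noon the hour angle is zero, so the zenith angle equals |φ − δ| = |+62.5° − (-19.200°)| = 81.700°.
Elevation = 90° − 81.700° = 8.3°.

8.3°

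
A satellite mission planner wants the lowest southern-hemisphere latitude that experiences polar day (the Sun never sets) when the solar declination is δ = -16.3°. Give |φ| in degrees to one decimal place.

|φ| = 73.7°

Polar day requires cos H₀ = −tan φ tan δ ≤ −1, i.e. tan φ tan δ ≥ 1.
The boundary is |tan φ| · |tan δ| = 1, so |φ| = 90° − |δ| = 90° − 16.3° = 73.7° in the southern hemisphere.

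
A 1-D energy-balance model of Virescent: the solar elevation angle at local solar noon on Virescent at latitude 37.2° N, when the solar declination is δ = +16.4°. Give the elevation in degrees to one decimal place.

69.2°

At local noon the hour angle is zero, so the zenith angle equals |φ − δ| = |+37.2° − (+16.400°)| = 20.800°.
Elevation = 90° − 20.800° = 69.2°.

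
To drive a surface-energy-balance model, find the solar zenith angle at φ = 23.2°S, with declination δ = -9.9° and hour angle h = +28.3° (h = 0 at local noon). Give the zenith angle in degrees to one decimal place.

cos θ_z = sin φ sin δ + cos φ cos δ cos h = 0.067730 + 0.797227 = 0.864957.
θ_z = arccos(0.864957) = 30.1°.

θ_z = 30.1°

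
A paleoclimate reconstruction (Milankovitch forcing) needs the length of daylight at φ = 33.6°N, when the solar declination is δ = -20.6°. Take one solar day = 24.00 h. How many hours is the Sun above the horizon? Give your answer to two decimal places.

cos H₀ = −tan φ · tan δ = −tan(+33.6°) × tan(-20.600°) = 0.2497, so H₀ = 1.3184 rad = 75.54°.
Daylight = 2H₀/(2π) × 24.00 h = (1.3184/π) × 24.00 = 10.07 h.

10.07 h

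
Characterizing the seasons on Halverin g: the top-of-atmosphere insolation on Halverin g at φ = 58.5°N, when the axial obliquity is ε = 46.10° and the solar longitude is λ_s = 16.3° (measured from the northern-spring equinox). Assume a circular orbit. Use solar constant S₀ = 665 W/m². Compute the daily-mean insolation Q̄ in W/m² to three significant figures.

Q̄ ≈ 172 W/m²

Solar declination: sin δ = sin ε · sin λ_s = sin 46.10° × sin 16.3° = 0.20223, so δ = +11.668°.
cos H₀ = −tan(+58.5°) tan(+11.668°) = -0.3370, H₀ = 1.9145 rad.
Bracket: H₀ sin φ sin δ + cos φ cos δ sin H₀ = 1.9145×0.85264×0.20223 + 0.52250×0.97934×0.94151 = 0.330116 + 0.481776 = 0.811892.
Q̄ = (S₀/π) × [bracket] = (665/π) × 0.811892 = 171.9 W/m².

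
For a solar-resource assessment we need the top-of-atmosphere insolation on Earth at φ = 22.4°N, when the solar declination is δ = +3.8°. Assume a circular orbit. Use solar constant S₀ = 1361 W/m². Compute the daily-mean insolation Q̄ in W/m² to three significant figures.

Q̄ ≈ 417 W/m²

cos H₀ = −tan(+22.4°) tan(+3.800°) = -0.0274, H₀ = 1.5982 rad.
Bracket: H₀ sin φ sin δ + cos φ cos δ sin H₀ = 1.5982×0.38107×0.06627 + 0.92455×0.99780×0.99963 = 0.040360 + 0.922175 = 0.962535.
Q̄ = (S₀/π) × [bracket] = (1361/π) × 0.962535 = 417.0 W/m².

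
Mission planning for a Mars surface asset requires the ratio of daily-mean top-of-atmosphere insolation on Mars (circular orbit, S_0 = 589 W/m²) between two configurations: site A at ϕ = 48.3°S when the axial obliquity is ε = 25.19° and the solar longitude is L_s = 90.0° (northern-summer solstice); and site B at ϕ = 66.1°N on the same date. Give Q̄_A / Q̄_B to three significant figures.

— Configuration A (ϕ=-48.3°):
Solar declination: sin δ = sin ε · sin L_s = sin 25.19° × sin 90.0° = 0.42562, so δ = +25.190°.
cos h₀ = −tan(-48.3°) tan(+25.190°) = 0.5279, h₀ = 1.0147 rad.
Bracket: h₀ sin ϕ sin δ + cos ϕ cos δ sin h₀ = 1.0147×-0.74664×0.42562 + 0.66523×0.90490×0.84930 = -0.322456 + 0.511250 = 0.188794.
Q̄ = (S_0/π) × [bracket] = (589/π) × 0.188794 = 35.396 W/m².
— Configuration B (ϕ=+66.1°):
cos h₀ = −tan(+66.1°) tan(+25.190°) = -1.0614 ≤ −1 ⇒ polar day, h₀ = π.
Bracket: h₀ sin ϕ sin δ + cos ϕ cos δ sin h₀ = 3.1416×0.91425×0.42562 + 0.40514×0.90490×0.00000 = 1.222469 + 0.000000 = 1.222469.
Q̄ = (S_0/π) × [bracket] = (589/π) × 1.222469 = 229.19 W/m².
Ratio Q̄_A / Q̄_B = 35.396 / 229.19 = 0.1544.

Q̄_A / Q̄_B ≈ 0.154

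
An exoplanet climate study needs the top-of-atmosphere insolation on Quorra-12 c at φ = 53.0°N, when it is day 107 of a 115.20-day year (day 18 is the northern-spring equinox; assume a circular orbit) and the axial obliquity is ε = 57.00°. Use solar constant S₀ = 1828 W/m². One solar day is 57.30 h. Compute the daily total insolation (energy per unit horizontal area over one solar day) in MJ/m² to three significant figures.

0.00 MJ/m²

Solar longitude: λ_s = 360° × (107 − 18)/115.20 = 278.125°.
sin δ = sin 57.00° × sin 278.125° = -0.83025, so δ = -56.125°.
cos H₀ = −tan(+53.0°) tan(-56.125°) = 1.9767 ≥ 1 ⇒ polar night, H₀ = 0 and Q̄ = 0.
Daily total = Q̄ × 57.30 h × 3600 s/h = 0.00 MJ/m².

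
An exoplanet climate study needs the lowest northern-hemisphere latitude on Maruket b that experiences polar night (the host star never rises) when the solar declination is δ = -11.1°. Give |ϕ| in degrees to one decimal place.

|ϕ| = 78.9°

Polar night requires cos h₀ = −tan ϕ tan δ ≥ 1, i.e. tan ϕ tan δ ≤ −1.
The boundary is |tan ϕ| · |tan δ| = 1, so |ϕ| = 90° − |δ| = 90° − 11.1° = 78.9° in the northern hemisphere.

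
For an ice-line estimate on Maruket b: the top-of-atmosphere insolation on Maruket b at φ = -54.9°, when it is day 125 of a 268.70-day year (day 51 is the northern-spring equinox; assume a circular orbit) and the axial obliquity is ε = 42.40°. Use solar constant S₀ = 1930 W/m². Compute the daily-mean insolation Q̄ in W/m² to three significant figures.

Solar longitude: λ_s = 360° × (125 − 51)/268.70 = 99.144°.
sin δ = sin 42.40° × sin 99.144° = 0.66573, so δ = +41.739°.
cos H₀ = −tan(-54.9°) tan(+41.739°) = 1.2694 ≥ 1 ⇒ polar night, H₀ = 0 and Q̄ = 0.

Q̄ ≈ 0.00 W/m²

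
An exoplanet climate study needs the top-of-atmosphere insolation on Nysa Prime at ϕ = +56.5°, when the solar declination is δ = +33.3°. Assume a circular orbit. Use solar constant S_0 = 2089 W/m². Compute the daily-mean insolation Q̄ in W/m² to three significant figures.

Q̄ ≈ 957 W/m²

cos h₀ = −tan(+56.5°) tan(+33.300°) = -0.9924, h₀ = 3.0185 rad.
Bracket: h₀ sin ϕ sin δ + cos ϕ cos δ sin h₀ = 3.0185×0.83389×0.54902 + 0.55194×0.83581×0.12279 = 1.381937 + 0.056645 = 1.438582.
Q̄ = (S_0/π) × [bracket] = (2089/π) × 1.438582 = 956.6 W/m².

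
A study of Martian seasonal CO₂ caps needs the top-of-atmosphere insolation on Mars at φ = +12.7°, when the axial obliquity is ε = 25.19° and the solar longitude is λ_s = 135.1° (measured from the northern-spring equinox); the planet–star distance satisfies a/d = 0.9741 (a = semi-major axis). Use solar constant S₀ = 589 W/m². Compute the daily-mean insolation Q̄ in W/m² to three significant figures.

Solar declination: sin δ = sin ε · sin λ_s = sin 25.19° × sin 135.1° = 0.30043, so δ = +17.484°.
cos H₀ = −tan(+12.7°) tan(+17.484°) = -0.0710, H₀ = 1.6418 rad.
Bracket: H₀ sin φ sin δ + cos φ cos δ sin H₀ = 1.6418×0.21985×0.30043 + 0.97553×0.95380×0.99748 = 0.108440 + 0.928116 = 1.036556.
Inverse-square distance factor (a/d)² = 0.9741² = 0.948871.
Q̄ = (S₀/π) × 0.948871 × [bracket] = (589/π) × 0.948871 × 1.036556 = 184.4 W/m².

Q̄ ≈ 184 W/m²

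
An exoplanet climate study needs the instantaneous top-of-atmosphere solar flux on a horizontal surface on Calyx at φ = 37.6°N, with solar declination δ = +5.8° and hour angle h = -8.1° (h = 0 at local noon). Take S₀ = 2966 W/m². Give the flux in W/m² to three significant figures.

2.50e+03 W/m²

cos θ_z = sin φ sin δ + cos φ cos δ cos h = 0.061659 + 0.780370 = 0.842029.
Flux = S₀ · cos θ_z = 2966 × 0.842029 = 2497 W/m².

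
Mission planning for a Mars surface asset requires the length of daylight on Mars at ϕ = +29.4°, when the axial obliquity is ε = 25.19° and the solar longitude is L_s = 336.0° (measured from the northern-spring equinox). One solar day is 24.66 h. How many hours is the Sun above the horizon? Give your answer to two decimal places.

11.55 h

Solar declination: sin δ = sin ε · sin L_s = sin 25.19° × sin 336.0° = -0.17312, so δ = -9.969°.
cos h₀ = −tan ϕ · tan δ = −tan(+29.4°) × tan(-9.969°) = 0.0990, so h₀ = 1.4716 rad = 84.32°.
Daylight = 2h₀/(2π) × 24.66 h = (1.4716/π) × 24.66 = 11.55 h.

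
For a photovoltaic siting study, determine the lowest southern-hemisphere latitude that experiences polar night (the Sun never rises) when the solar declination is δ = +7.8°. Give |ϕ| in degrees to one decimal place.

Polar night requires cos h₀ = −tan ϕ tan δ ≥ 1, i.e. tan ϕ tan δ ≤ −1.
The boundary is |tan ϕ| · |tan δ| = 1, so |ϕ| = 90° − |δ| = 90° − 7.8° = 82.2° in the southern hemisphere.

|ϕ| = 82.2°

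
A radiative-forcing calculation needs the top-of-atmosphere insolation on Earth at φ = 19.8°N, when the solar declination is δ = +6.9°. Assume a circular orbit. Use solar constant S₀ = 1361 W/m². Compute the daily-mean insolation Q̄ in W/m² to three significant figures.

Q̄ ≈ 433 W/m²

cos H₀ = −tan(+19.8°) tan(+6.900°) = -0.0436, H₀ = 1.6144 rad.
Bracket: H₀ sin φ sin δ + cos φ cos δ sin H₀ = 1.6144×0.33874×0.12014 + 0.94088×0.99276×0.99905 = 0.065700 + 0.933181 = 0.998881.
Q̄ = (S₀/π) × [bracket] = (1361/π) × 0.998881 = 432.7 W/m².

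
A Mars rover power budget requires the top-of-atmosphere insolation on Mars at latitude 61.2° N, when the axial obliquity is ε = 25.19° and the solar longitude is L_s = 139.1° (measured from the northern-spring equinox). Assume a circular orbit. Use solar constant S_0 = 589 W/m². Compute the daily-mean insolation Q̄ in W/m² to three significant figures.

Solar declination: sin δ = sin ε · sin L_s = sin 25.19° × sin 139.1° = 0.27867, so δ = +16.181°.
cos h₀ = −tan(+61.2°) tan(+16.181°) = -0.5278, h₀ = 2.1268 rad.
Bracket: h₀ sin ϕ sin δ + cos ϕ cos δ sin h₀ = 2.1268×0.87631×0.27867 + 0.48175×0.96039×0.84936 = 0.519367 + 0.392972 = 0.912339.
Q̄ = (S_0/π) × [bracket] = (589/π) × 0.912339 = 171.0 W/m².

Q̄ ≈ 171 W/m²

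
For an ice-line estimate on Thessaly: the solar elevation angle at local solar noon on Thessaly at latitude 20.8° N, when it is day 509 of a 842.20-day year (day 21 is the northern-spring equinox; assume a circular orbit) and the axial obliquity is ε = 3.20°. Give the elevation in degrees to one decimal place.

67.7°

Solar longitude: λ_s = 360° × (509 − 21)/842.20 = 208.597°.
sin δ = sin 3.20° × sin 208.597° = -0.02672, so δ = -1.531°.
At local noon the hour angle is zero, so the zenith angle equals |φ − δ| = |+20.8° − (-1.531°)| = 22.331°.
Elevation = 90° − 22.331° = 67.7°.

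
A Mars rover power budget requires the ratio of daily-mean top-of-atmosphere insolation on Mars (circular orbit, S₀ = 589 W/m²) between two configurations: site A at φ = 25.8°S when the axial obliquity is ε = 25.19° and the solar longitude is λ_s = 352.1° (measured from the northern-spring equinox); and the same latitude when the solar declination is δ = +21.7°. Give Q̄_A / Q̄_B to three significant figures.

Q̄_A / Q̄_B ≈ 1.57

— Configuration A (φ=-25.8°):
Solar declination: sin δ = sin ε · sin λ_s = sin 25.19° × sin 352.1° = -0.05850, so δ = -3.354°.
cos H₀ = −tan(-25.8°) tan(-3.354°) = -0.0283, H₀ = 1.5991 rad.
Bracket: H₀ sin φ sin δ + cos φ cos δ sin H₀ = 1.5991×-0.43523×-0.05850 + 0.90032×0.99829×0.99960 = 0.040715 + 0.898421 = 0.939136.
Q̄ = (S₀/π) × [bracket] = (589/π) × 0.939136 = 176.07 W/m².
— Configuration B (φ=-25.8°):
cos H₀ = −tan(-25.8°) tan(+21.700°) = 0.1924, H₀ = 1.3772 rad.
Bracket: H₀ sin φ sin δ + cos φ cos δ sin H₀ = 1.3772×-0.43523×0.36975 + 0.90032×0.92913×0.98132 = -0.221628 + 0.820888 = 0.599260.
Q̄ = (S₀/π) × [bracket] = (589/π) × 0.599260 = 112.35 W/m².
Ratio Q̄_A / Q̄_B = 176.07 / 112.35 = 1.567.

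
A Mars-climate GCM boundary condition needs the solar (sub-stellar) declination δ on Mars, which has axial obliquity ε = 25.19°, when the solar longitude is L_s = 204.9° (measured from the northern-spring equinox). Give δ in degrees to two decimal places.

sin δ = sin ε · sin L_s = sin 25.19° × sin 204.9° = -0.179202.
δ = arcsin(-0.179202) = -10.32°.

δ = -10.32°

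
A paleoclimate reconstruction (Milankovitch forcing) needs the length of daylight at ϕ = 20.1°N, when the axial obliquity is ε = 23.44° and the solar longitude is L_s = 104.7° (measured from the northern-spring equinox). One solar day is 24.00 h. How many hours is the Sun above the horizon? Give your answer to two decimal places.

Solar declination: sin δ = sin ε · sin L_s = sin 23.44° × sin 104.7° = 0.38477, so δ = +22.629°.
cos h₀ = −tan ϕ · tan δ = −tan(+20.1°) × tan(+22.629°) = -0.1525, so h₀ = 1.7239 rad = 98.77°.
Daylight = 2h₀/(2π) × 24.00 h = (1.7239/π) × 24.00 = 13.17 h.

13.17 h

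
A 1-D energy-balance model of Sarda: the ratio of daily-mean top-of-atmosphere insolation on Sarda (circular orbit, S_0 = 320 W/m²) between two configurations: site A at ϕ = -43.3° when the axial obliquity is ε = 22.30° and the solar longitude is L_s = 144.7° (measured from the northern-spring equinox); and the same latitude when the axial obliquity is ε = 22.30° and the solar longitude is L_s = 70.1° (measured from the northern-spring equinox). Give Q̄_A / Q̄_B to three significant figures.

Q̄_A / Q̄_B ≈ 1.44

— Configuration A (ϕ=-43.3°):
Solar declination: sin δ = sin ε · sin L_s = sin 22.30° × sin 144.7° = 0.21927, so δ = +12.666°.
cos h₀ = −tan(-43.3°) tan(+12.666°) = 0.2118, h₀ = 1.3574 rad.
Bracket: h₀ sin ϕ sin δ + cos ϕ cos δ sin h₀ = 1.3574×-0.68582×0.21927 + 0.72777×0.97566×0.97732 = -0.204125 + 0.693952 = 0.489827.
Q̄ = (S_0/π) × [bracket] = (320/π) × 0.489827 = 49.893 W/m².
— Configuration B (ϕ=-43.3°):
Solar declination: sin δ = sin ε · sin L_s = sin 22.30° × sin 70.1° = 0.35680, so δ = +20.904°.
cos h₀ = −tan(-43.3°) tan(+20.904°) = 0.3599, h₀ = 1.2026 rad.
Bracket: h₀ sin ϕ sin δ + cos ϕ cos δ sin h₀ = 1.2026×-0.68582×0.35680 + 0.72777×0.93418×0.93298 = -0.294277 + 0.634303 = 0.340026.
Q̄ = (S_0/π) × [bracket] = (320/π) × 0.340026 = 34.635 W/m².
Ratio Q̄_A / Q̄_B = 49.893 / 34.635 = 1.441.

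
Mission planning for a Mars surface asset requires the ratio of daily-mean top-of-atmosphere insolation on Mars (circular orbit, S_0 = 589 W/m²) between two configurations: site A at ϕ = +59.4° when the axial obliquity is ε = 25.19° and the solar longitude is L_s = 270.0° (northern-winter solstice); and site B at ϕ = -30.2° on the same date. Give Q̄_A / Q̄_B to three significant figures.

Q̄_A / Q̄_B ≈ 0.0354

— Configuration A (ϕ=+59.4°):
Solar declination: sin δ = sin ε · sin L_s = sin 25.19° × sin 270.0° = -0.42562, so δ = -25.190°.
cos h₀ = −tan(+59.4°) tan(-25.190°) = 0.7953, h₀ = 0.6513 rad.
Bracket: h₀ sin ϕ sin δ + cos ϕ cos δ sin h₀ = 0.6513×0.86074×-0.42562 + 0.50904×0.90490×0.60619 = -0.238603 + 0.279229 = 0.040626.
Q̄ = (S_0/π) × [bracket] = (589/π) × 0.040626 = 7.6167 W/m².
— Configuration B (ϕ=-30.2°):
cos h₀ = −tan(-30.2°) tan(-25.190°) = -0.2738, h₀ = 1.8481 rad.
Bracket: h₀ sin ϕ sin δ + cos ϕ cos δ sin h₀ = 1.8481×-0.50302×-0.42562 + 0.86427×0.90490×0.96180 = 0.395670 + 0.752203 = 1.147873.
Q̄ = (S_0/π) × [bracket] = (589/π) × 1.147873 = 215.21 W/m².
Ratio Q̄_A / Q̄_B = 7.6167 / 215.21 = 0.03539.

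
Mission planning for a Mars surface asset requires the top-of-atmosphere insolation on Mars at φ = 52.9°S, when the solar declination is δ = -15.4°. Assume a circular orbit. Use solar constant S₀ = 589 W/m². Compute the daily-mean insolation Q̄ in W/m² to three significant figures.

cos H₀ = −tan(-52.9°) tan(-15.400°) = -0.3642, H₀ = 1.9436 rad.
Bracket: H₀ sin φ sin δ + cos φ cos δ sin H₀ = 1.9436×-0.79758×-0.26556 + 0.60321×0.96410×0.93132 = 0.411665 + 0.541614 = 0.953279.
Q̄ = (S₀/π) × [bracket] = (589/π) × 0.953279 = 178.7 W/m².

Q̄ ≈ 179 W/m²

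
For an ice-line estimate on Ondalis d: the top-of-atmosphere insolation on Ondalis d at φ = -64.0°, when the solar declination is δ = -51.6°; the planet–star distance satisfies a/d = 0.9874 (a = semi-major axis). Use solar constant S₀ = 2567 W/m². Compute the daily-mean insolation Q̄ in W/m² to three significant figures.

cos H₀ = −tan(-64.0°) tan(-51.600°) = -2.5868 ≤ −1 ⇒ polar day, H₀ = π.
Bracket: H₀ sin φ sin δ + cos φ cos δ sin H₀ = 3.1416×-0.89879×-0.78369 + 0.43837×0.62115×0.00000 = 2.212857 + 0.000000 = 2.212857.
Inverse-square distance factor (a/d)² = 0.9874² = 0.974959.
Q̄ = (S₀/π) × 0.974959 × [bracket] = (2567/π) × 0.974959 × 2.212857 = 1763 W/m².

Q̄ ≈ 1.76e+03 W/m²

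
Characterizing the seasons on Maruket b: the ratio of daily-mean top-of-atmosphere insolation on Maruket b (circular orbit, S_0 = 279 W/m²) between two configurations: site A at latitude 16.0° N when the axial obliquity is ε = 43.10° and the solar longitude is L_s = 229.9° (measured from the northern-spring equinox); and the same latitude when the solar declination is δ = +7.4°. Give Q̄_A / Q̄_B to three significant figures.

— Configuration A (ϕ=+16.0°):
Solar declination: sin δ = sin ε · sin L_s = sin 43.10° × sin 229.9° = -0.52265, so δ = -31.510°.
cos h₀ = −tan(+16.0°) tan(-31.510°) = 0.1758, h₀ = 1.3941 rad.
Bracket: h₀ sin ϕ sin δ + cos ϕ cos δ sin h₀ = 1.3941×0.27564×-0.52265 + 0.96126×0.85255×0.98443 = -0.200839 + 0.806762 = 0.605923.
Q̄ = (S_0/π) × [bracket] = (279/π) × 0.605923 = 53.811 W/m².
— Configuration B (ϕ=+16.0°):
cos h₀ = −tan(+16.0°) tan(+7.400°) = -0.0372, h₀ = 1.6080 rad.
Bracket: h₀ sin ϕ sin δ + cos ϕ cos δ sin h₀ = 1.6080×0.27564×0.12880 + 0.96126×0.99167×0.99931 = 0.057088 + 0.952595 = 1.009683.
Q̄ = (S_0/π) × [bracket] = (279/π) × 1.009683 = 89.668 W/m².
Ratio Q̄_A / Q̄_B = 53.811 / 89.668 = 0.6001.

Q̄_A / Q̄_B ≈ 0.600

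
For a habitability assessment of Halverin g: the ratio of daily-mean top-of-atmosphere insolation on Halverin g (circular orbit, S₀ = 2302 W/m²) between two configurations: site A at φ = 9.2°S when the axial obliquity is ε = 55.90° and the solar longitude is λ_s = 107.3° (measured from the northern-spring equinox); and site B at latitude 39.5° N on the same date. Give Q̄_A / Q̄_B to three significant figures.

— Configuration A (φ=-9.2°):
Solar declination: sin δ = sin ε · sin λ_s = sin 55.90° × sin 107.3° = 0.79060, so δ = +52.242°.
cos H₀ = −tan(-9.2°) tan(+52.242°) = 0.2091, H₀ = 1.3601 rad.
Bracket: H₀ sin φ sin δ + cos φ cos δ sin H₀ = 1.3601×-0.15988×0.79060 + 0.98714×0.61233×0.97789 = -0.171918 + 0.591091 = 0.419173.
Q̄ = (S₀/π) × [bracket] = (2302/π) × 0.419173 = 307.15 W/m².
— Configuration B (φ=+39.5°):
cos H₀ = −tan(+39.5°) tan(+52.242°) = -1.0643 ≤ −1 ⇒ polar day, H₀ = π.
Bracket: H₀ sin φ sin δ + cos φ cos δ sin H₀ = 3.1416×0.63608×0.79060 + 0.77162×0.61233×0.00000 = 1.579863 + 0.000000 = 1.579863.
Q̄ = (S₀/π) × [bracket] = (2302/π) × 1.579863 = 1157.6 W/m².
Ratio Q̄_A / Q̄_B = 307.15 / 1157.6 = 0.2653.

Q̄_A / Q̄_B ≈ 0.265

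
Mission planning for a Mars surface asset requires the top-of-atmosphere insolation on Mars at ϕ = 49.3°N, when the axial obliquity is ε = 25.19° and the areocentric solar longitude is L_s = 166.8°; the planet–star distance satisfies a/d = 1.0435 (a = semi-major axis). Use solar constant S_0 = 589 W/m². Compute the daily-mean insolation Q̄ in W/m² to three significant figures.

sin δ = sin 25.19° × sin 166.8° = 0.09719, so δ = +5.577°.
cos h₀ = −tan(+49.3°) tan(+5.577°) = -0.1135, h₀ = 1.6846 rad.
Bracket: h₀ sin ϕ sin δ + cos ϕ cos δ sin h₀ = 1.6846×0.75813×0.09719 + 0.65210×0.99527×0.99353 = 0.124126 + 0.644816 = 0.768942.
Inverse-square distance factor (a/d)² = 1.0435² = 1.088892.
Q̄ = (S_0/π) × 1.088892 × [bracket] = (589/π) × 1.088892 × 0.768942 = 157.0 W/m².

Q̄ ≈ 157 W/m²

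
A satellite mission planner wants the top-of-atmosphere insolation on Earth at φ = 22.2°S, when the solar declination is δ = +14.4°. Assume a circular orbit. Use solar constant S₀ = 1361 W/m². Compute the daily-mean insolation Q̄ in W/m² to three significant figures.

cos H₀ = −tan(-22.2°) tan(+14.400°) = 0.1048, H₀ = 1.4658 rad.
Bracket: H₀ sin φ sin δ + cos φ cos δ sin H₀ = 1.4658×-0.37784×0.24869 + 0.92587×0.96858×0.99450 = -0.137734 + 0.891847 = 0.754113.
Q̄ = (S₀/π) × [bracket] = (1361/π) × 0.754113 = 326.7 W/m².

Q̄ ≈ 327 W/m²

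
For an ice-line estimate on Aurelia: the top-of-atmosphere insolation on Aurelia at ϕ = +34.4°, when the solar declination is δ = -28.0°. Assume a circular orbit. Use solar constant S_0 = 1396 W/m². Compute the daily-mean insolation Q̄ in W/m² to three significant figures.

cos h₀ = −tan(+34.4°) tan(-28.000°) = 0.3641, h₀ = 1.1982 rad.
Bracket: h₀ sin ϕ sin δ + cos ϕ cos δ sin h₀ = 1.1982×0.56497×-0.46947 + 0.82511×0.88295×0.93137 = -0.317806 + 0.678532 = 0.360726.
Q̄ = (S_0/π) × [bracket] = (1396/π) × 0.360726 = 160.3 W/m².

Q̄ ≈ 160 W/m²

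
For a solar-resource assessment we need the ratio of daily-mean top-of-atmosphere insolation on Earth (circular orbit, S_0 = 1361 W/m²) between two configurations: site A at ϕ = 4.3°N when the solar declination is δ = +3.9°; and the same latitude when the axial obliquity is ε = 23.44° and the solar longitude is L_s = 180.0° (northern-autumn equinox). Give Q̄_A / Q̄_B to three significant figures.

Q̄_A / Q̄_B ≈ 1.01

— Configuration A (ϕ=+4.3°):
cos h₀ = −tan(+4.3°) tan(+3.900°) = -0.0051, h₀ = 1.5759 rad.
Bracket: h₀ sin ϕ sin δ + cos ϕ cos δ sin h₀ = 1.5759×0.07498×0.06802 + 0.99719×0.99768×0.99999 = 0.008037 + 0.994867 = 1.002904.
Q̄ = (S_0/π) × [bracket] = (1361/π) × 1.002904 = 434.48 W/m².
— Configuration B (ϕ=+4.3°):
Solar declination: sin δ = sin ε · sin L_s = sin 23.44° × sin 180.0° = 0.00000, so δ = +0.000°.
cos h₀ = −tan(+4.3°) tan(+0.000°) = -0.0000, h₀ = 1.5708 rad.
Bracket: h₀ sin ϕ sin δ + cos ϕ cos δ sin h₀ = 1.5708×0.07498×0.00000 + 0.99719×1.00000×1.00000 = 0.000000 + 0.997190 = 0.997190.
Q̄ = (S_0/π) × [bracket] = (1361/π) × 0.997190 = 432.00 W/m².
Ratio Q̄_A / Q̄_B = 434.48 / 432.00 = 1.006.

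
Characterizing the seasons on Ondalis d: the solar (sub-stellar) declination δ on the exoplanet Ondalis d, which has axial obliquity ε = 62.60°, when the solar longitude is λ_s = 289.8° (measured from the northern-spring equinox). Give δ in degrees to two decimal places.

δ = -56.65°

sin δ = sin ε · sin λ_s = sin 62.60° × sin 289.8° = -0.835328.
δ = arcsin(-0.835328) = -56.65°.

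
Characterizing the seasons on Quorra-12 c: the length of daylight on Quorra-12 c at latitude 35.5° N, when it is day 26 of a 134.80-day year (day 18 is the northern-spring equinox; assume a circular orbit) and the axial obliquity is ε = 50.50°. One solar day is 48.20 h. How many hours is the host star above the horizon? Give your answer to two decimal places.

27.33 h

Solar longitude: λ_s = 360° × (26 − 18)/134.80 = 21.365°.
sin δ = sin 50.50° × sin 21.365° = 0.28111, so δ = +16.326°.
cos H₀ = −tan φ · tan δ = −tan(+35.5°) × tan(+16.326°) = -0.2089, so H₀ = 1.7813 rad = 102.06°.
Daylight = 2H₀/(2π) × 48.20 h = (1.7813/π) × 48.20 = 27.33 h.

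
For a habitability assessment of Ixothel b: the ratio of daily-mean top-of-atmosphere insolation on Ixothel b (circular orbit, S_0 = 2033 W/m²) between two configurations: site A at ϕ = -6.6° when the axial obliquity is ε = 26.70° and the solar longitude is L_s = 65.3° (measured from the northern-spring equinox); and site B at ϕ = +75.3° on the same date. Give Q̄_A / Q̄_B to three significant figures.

Q̄_A / Q̄_B ≈ 0.673

— Configuration A (ϕ=-6.6°):
Solar declination: sin δ = sin ε · sin L_s = sin 26.70° × sin 65.3° = 0.40821, so δ = +24.092°.
cos h₀ = −tan(-6.6°) tan(+24.092°) = 0.0517, h₀ = 1.5190 rad.
Bracket: h₀ sin ϕ sin δ + cos ϕ cos δ sin h₀ = 1.5190×-0.11494×0.40821 + 0.99337×0.91289×0.99866 = -0.071271 + 0.905622 = 0.834351.
Q̄ = (S_0/π) × [bracket] = (2033/π) × 0.834351 = 539.93 W/m².
— Configuration B (ϕ=+75.3°):
cos h₀ = −tan(+75.3°) tan(+24.092°) = -1.7045 ≤ −1 ⇒ polar day, h₀ = π.
Bracket: h₀ sin ϕ sin δ + cos ϕ cos δ sin h₀ = 3.1416×0.96727×0.40821 + 0.25376×0.91289×0.00000 = 1.240459 + 0.000000 = 1.240459.
Q̄ = (S_0/π) × [bracket] = (2033/π) × 1.240459 = 802.73 W/m².
Ratio Q̄_A / Q̄_B = 539.93 / 802.73 = 0.6726.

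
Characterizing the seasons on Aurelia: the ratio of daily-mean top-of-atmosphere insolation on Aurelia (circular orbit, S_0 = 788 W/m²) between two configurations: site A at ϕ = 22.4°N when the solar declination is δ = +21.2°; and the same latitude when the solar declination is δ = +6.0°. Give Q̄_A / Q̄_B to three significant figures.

— Configuration A (ϕ=+22.4°):
cos h₀ = −tan(+22.4°) tan(+21.200°) = -0.1599, h₀ = 1.7314 rad.
Bracket: h₀ sin ϕ sin δ + cos ϕ cos δ sin h₀ = 1.7314×0.38107×0.36162 + 0.92455×0.93232×0.98714 = 0.238591 + 0.850891 = 1.089482.
Q̄ = (S_0/π) × [bracket] = (788/π) × 1.089482 = 273.27 W/m².
— Configuration B (ϕ=+22.4°):
cos h₀ = −tan(+22.4°) tan(+6.000°) = -0.0433, h₀ = 1.6141 rad.
Bracket: h₀ sin ϕ sin δ + cos ϕ cos δ sin h₀ = 1.6141×0.38107×0.10453 + 0.92455×0.99452×0.99906 = 0.064295 + 0.918619 = 0.982914.
Q̄ = (S_0/π) × [bracket] = (788/π) × 0.982914 = 246.54 W/m².
Ratio Q̄_A / Q̄_B = 273.27 / 246.54 = 1.108.

Q̄_A / Q̄_B ≈ 1.11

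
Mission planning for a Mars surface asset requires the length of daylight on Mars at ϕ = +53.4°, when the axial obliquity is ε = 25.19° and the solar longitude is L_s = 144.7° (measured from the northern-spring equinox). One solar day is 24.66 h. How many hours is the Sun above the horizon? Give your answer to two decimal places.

15.07 h

Solar declination: sin δ = sin ε · sin L_s = sin 25.19° × sin 144.7° = 0.24595, so δ = +14.238°.
cos h₀ = −tan ϕ · tan δ = −tan(+53.4°) × tan(+14.238°) = -0.3417, so h₀ = 1.9195 rad = 109.98°.
Daylight = 2h₀/(2π) × 24.66 h = (1.9195/π) × 24.66 = 15.07 h.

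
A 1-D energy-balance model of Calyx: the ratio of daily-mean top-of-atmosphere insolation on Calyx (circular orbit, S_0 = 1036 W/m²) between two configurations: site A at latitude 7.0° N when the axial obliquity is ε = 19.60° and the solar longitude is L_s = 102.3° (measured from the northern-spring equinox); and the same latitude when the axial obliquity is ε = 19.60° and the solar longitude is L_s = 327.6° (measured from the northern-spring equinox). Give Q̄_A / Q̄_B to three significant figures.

Q̄_A / Q̄_B ≈ 1.06

— Configuration A (ϕ=+7.0°):
Solar declination: sin δ = sin ε · sin L_s = sin 19.60° × sin 102.3° = 0.32775, so δ = +19.132°.
cos h₀ = −tan(+7.0°) tan(+19.132°) = -0.0426, h₀ = 1.6134 rad.
Bracket: h₀ sin ϕ sin δ + cos ϕ cos δ sin h₀ = 1.6134×0.12187×0.32775 + 0.99255×0.94476×0.99909 = 0.064444 + 0.936868 = 1.001312.
Q̄ = (S_0/π) × [bracket] = (1036/π) × 1.001312 = 330.20 W/m².
— Configuration B (ϕ=+7.0°):
Solar declination: sin δ = sin ε · sin L_s = sin 19.60° × sin 327.6° = -0.17974, so δ = -10.355°.
cos h₀ = −tan(+7.0°) tan(-10.355°) = 0.0224, h₀ = 1.5484 rad.
Bracket: h₀ sin ϕ sin δ + cos ϕ cos δ sin h₀ = 1.5484×0.12187×-0.17974 + 0.99255×0.98371×0.99975 = -0.033918 + 0.976137 = 0.942219.
Q̄ = (S_0/π) × [bracket] = (1036/π) × 0.942219 = 310.71 W/m².
Ratio Q̄_A / Q̄_B = 330.20 / 310.71 = 1.063.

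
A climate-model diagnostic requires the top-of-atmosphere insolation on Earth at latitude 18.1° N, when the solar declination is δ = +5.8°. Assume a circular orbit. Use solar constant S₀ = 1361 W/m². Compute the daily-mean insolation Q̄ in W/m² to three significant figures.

cos H₀ = −tan(+18.1°) tan(+5.800°) = -0.0332, H₀ = 1.6040 rad.
Bracket: H₀ sin φ sin δ + cos φ cos δ sin H₀ = 1.6040×0.31068×0.10106 + 0.95052×0.99488×0.99945 = 0.050361 + 0.945133 = 0.995494.
Q̄ = (S₀/π) × [bracket] = (1361/π) × 0.995494 = 431.3 W/m².

Q̄ ≈ 431 W/m²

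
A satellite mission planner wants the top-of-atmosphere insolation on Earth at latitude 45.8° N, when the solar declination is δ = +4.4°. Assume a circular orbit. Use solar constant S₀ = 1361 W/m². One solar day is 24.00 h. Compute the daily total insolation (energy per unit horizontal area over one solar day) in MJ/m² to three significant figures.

29.3 MJ/m²

cos H₀ = −tan(+45.8°) tan(+4.400°) = -0.0791, H₀ = 1.6500 rad.
Bracket: H₀ sin φ sin δ + cos φ cos δ sin H₀ = 1.6500×0.71691×0.07672 + 0.69717×0.99705×0.99686 = 0.090752 + 0.692931 = 0.783683.
Q̄ = (S₀/π) × [bracket] = (1361/π) × 0.783683 = 339.51 W/m².
Daily total = Q̄ × 24.00 h × 3600 s/h = 339.51 × 24.00 × 3600 / 10⁶ = 29.33 MJ/m².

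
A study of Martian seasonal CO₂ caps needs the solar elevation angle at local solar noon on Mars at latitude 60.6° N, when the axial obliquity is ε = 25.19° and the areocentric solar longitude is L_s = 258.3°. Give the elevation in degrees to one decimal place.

sin δ = sin 25.19° × sin 258.3° = -0.41678, so δ = -24.631°.
At local noon the hour angle is zero, so the zenith angle equals |ϕ − δ| = |+60.6° − (-24.631°)| = 85.231°.
Elevation = 90° − 85.231° = 4.8°.

4.8°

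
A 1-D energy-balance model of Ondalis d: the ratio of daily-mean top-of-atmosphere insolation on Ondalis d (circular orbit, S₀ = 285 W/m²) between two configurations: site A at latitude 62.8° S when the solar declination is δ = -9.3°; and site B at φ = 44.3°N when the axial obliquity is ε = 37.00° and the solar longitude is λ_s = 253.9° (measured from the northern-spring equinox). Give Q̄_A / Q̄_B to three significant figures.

— Configuration A (φ=-62.8°):
cos H₀ = −tan(-62.8°) tan(-9.300°) = -0.3186, H₀ = 1.8951 rad.
Bracket: H₀ sin φ sin δ + cos φ cos δ sin H₀ = 1.8951×-0.88942×-0.16160 + 0.45710×0.98686×0.94788 = 0.272383 + 0.427583 = 0.699966.
Q̄ = (S₀/π) × [bracket] = (285/π) × 0.699966 = 63.500 W/m².
— Configuration B (φ=+44.3°):
Solar declination: sin δ = sin ε · sin λ_s = sin 37.00° × sin 253.9° = -0.57821, so δ = -35.325°.
cos H₀ = −tan(+44.3°) tan(-35.325°) = 0.6916, H₀ = 0.8071 rad.
Bracket: H₀ sin φ sin δ + cos φ cos δ sin H₀ = 0.8071×0.69842×-0.57821 + 0.71569×0.81589×0.72230 = -0.325934 + 0.421769 = 0.095835.
Q̄ = (S₀/π) × [bracket] = (285/π) × 0.095835 = 8.6940 W/m².
Ratio Q̄_A / Q̄_B = 63.500 / 8.6940 = 7.304.

Q̄_A / Q̄_B ≈ 7.30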